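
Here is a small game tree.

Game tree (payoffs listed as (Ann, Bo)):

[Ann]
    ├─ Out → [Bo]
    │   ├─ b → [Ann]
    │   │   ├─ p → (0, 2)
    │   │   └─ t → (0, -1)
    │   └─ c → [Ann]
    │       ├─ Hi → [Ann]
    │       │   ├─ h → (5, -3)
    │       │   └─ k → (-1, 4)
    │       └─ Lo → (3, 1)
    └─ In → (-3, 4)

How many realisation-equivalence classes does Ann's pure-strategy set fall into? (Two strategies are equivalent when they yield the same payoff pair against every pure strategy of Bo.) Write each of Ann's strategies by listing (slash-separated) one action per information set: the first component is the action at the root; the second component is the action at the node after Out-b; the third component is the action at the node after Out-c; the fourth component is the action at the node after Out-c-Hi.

Ann has 16 pure strategies: Out/p/Hi/h, Out/p/Hi/k, Out/p/Lo/h, Out/p/Lo/k, Out/t/Hi/h, Out/t/Hi/k, Out/t/Lo/h, Out/t/Lo/k, In/p/Hi/h, In/p/Hi/k, In/p/Lo/h, In/p/Lo/k, In/t/Hi/h, In/t/Hi/k, In/t/Lo/h, In/t/Lo/k. Columns: b, c.
{Out/p/Hi/h} → row (0,2) (5,-3)
{Out/p/Hi/k} → row (0,2) (-1,4)
{Out/p/Lo/h, Out/p/Lo/k} → row (0,2) (3,1)
{Out/t/Hi/h} → row (0,-1) (5,-3)
{Out/t/Hi/k} → row (0,-1) (-1,4)
{Out/t/Lo/h, Out/t/Lo/k} → row (0,-1) (3,1)
{In/p/Hi/h, In/p/Hi/k, In/p/Lo/h, In/p/Lo/k, In/t/Hi/h, In/t/Hi/k, In/t/Lo/h, In/t/Lo/k} → row (-3,4) (-3,4)
That's 7 distinct rows out of 16 strategies.

7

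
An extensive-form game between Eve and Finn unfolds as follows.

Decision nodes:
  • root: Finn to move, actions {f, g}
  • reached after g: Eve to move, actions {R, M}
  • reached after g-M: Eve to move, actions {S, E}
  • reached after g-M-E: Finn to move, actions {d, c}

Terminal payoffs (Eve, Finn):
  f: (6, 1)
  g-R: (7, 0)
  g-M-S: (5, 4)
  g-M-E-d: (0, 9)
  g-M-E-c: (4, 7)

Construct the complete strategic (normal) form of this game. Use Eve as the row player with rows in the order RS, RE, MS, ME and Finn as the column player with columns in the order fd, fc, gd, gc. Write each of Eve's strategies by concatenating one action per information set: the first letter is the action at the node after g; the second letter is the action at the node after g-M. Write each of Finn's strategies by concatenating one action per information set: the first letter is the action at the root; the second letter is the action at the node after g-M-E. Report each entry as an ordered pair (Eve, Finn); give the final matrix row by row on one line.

           fd       fc       gd       gc
  RS    (6,1)    (6,1)    (7,0)    (7,0)
  RE    (6,1)    (6,1)    (7,0)    (7,0)
  MS    (6,1)    (6,1)    (5,4)    (5,4)
  ME    (6,1)    (6,1)    (0,9)    (4,7)

RS: (6,1) (6,1) (7,0) (7,0) | RE: (6,1) (6,1) (7,0) (7,0) | MS: (6,1) (6,1) (5,4) (5,4) | ME: (6,1) (6,1) (0,9) (4,7)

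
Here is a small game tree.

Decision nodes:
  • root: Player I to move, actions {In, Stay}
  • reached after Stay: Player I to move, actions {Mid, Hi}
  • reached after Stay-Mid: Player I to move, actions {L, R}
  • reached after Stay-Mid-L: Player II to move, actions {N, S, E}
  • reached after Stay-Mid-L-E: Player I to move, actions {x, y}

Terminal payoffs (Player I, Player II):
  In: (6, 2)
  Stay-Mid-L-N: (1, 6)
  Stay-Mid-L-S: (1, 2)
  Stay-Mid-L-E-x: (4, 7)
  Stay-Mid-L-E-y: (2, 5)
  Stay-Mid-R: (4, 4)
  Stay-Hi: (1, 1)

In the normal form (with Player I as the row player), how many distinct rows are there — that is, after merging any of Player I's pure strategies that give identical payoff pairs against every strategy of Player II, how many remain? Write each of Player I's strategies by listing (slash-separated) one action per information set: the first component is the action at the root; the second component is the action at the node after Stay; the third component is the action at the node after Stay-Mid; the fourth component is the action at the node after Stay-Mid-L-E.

5

Player I has 16 pure strategies: In/Mid/L/x, In/Mid/L/y, In/Mid/R/x, In/Mid/R/y, In/Hi/L/x, In/Hi/L/y, In/Hi/R/x, In/Hi/R/y, Stay/Mid/L/x, Stay/Mid/L/y, Stay/Mid/R/x, Stay/Mid/R/y, Stay/Hi/L/x, Stay/Hi/L/y, Stay/Hi/R/x, Stay/Hi/R/y. Columns: N, S, E.
{In/Mid/L/x, In/Mid/L/y, In/Mid/R/x, In/Mid/R/y, In/Hi/L/x, In/Hi/L/y, In/Hi/R/x, In/Hi/R/y} → row (6,2) (6,2) (6,2)
{Stay/Mid/L/x} → row (1,6) (1,2) (4,7)
{Stay/Mid/L/y} → row (1,6) (1,2) (2,5)
{Stay/Mid/R/x, Stay/Mid/R/y} → row (4,4) (4,4) (4,4)
{Stay/Hi/L/x, Stay/Hi/L/y, Stay/Hi/R/x, Stay/Hi/R/y} → row (1,1) (1,1) (1,1)
That's 5 distinct rows out of 16 strategies.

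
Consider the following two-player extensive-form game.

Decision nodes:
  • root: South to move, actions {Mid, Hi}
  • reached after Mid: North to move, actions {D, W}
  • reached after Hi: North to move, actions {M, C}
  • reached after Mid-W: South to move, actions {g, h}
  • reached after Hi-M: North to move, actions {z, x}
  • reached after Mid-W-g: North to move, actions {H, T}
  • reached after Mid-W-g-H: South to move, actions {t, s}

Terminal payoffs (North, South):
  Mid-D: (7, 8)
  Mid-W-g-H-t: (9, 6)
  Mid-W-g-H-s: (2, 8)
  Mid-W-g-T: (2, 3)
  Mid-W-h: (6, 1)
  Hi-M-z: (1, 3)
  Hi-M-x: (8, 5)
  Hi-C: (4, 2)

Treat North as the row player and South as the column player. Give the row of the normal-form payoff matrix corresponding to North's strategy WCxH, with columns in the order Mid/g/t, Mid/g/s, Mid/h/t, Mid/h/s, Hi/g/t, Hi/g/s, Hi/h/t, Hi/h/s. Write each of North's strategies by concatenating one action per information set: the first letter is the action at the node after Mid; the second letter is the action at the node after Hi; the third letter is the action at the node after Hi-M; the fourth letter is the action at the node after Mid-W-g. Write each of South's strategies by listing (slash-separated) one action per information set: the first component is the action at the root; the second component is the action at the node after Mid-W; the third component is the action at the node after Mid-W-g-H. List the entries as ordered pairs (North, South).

(9,6) (2,8) (6,1) (6,1) (4,2) (4,2) (4,2) (4,2)

vs Mid/g/t: South plays Mid → North plays W at [Mid] → South plays g at [Mid-W] → North plays H at [Mid-W-g] → South plays t at [Mid-W-g-H] → (9, 6)
vs Mid/g/s: South plays Mid → North plays W at [Mid] → South plays g at [Mid-W] → North plays H at [Mid-W-g] → South plays s at [Mid-W-g-H] → (2, 8)
vs Mid/h/t: South plays Mid → North plays W at [Mid] → South plays h at [Mid-W] → (6, 1)
vs Mid/h/s: South plays Mid → North plays W at [Mid] → South plays h at [Mid-W] → (6, 1)
vs Hi/g/t: South plays Hi → North plays C at [Hi] → (4, 2)
vs Hi/g/s: South plays Hi → North plays C at [Hi] → (4, 2)
vs Hi/h/t: South plays Hi → North plays C at [Hi] → (4, 2)
vs Hi/h/s: South plays Hi → North plays C at [Hi] → (4, 2)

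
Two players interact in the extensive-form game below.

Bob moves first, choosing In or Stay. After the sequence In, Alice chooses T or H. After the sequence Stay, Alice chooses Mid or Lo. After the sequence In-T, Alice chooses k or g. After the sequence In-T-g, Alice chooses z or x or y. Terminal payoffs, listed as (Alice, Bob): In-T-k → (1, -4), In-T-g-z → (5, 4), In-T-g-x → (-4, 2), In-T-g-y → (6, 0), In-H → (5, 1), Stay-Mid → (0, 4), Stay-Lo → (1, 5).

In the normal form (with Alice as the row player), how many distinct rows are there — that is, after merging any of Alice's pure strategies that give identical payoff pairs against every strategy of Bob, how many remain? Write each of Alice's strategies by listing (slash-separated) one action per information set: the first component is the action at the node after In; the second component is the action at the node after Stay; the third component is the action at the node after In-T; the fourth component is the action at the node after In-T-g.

10

Alice has 24 pure strategies: T/Mid/k/z, T/Mid/k/x, T/Mid/k/y, T/Mid/g/z, T/Mid/g/x, T/Mid/g/y, T/Lo/k/z, T/Lo/k/x, T/Lo/k/y, T/Lo/g/z, T/Lo/g/x, T/Lo/g/y, H/Mid/k/z, H/Mid/k/x, H/Mid/k/y, H/Mid/g/z, H/Mid/g/x, H/Mid/g/y, H/Lo/k/z, H/Lo/k/x, H/Lo/k/y, H/Lo/g/z, H/Lo/g/x, H/Lo/g/y. Columns: In, Stay.
{T/Mid/k/z, T/Mid/k/x, T/Mid/k/y} → row (1,-4) (0,4)
{T/Mid/g/z} → row (5,4) (0,4)
{T/Mid/g/x} → row (-4,2) (0,4)
{T/Mid/g/y} → row (6,0) (0,4)
{T/Lo/k/z, T/Lo/k/x, T/Lo/k/y} → row (1,-4) (1,5)
{T/Lo/g/z} → row (5,4) (1,5)
{T/Lo/g/x} → row (-4,2) (1,5)
{T/Lo/g/y} → row (6,0) (1,5)
{H/Mid/k/z, H/Mid/k/x, H/Mid/k/y, H/Mid/g/z, H/Mid/g/x, H/Mid/g/y} → row (5,1) (0,4)
{H/Lo/k/z, H/Lo/k/x, H/Lo/k/y, H/Lo/g/z, H/Lo/g/x, H/Lo/g/y} → row (5,1) (1,5)
That's 10 distinct rows out of 24 strategies.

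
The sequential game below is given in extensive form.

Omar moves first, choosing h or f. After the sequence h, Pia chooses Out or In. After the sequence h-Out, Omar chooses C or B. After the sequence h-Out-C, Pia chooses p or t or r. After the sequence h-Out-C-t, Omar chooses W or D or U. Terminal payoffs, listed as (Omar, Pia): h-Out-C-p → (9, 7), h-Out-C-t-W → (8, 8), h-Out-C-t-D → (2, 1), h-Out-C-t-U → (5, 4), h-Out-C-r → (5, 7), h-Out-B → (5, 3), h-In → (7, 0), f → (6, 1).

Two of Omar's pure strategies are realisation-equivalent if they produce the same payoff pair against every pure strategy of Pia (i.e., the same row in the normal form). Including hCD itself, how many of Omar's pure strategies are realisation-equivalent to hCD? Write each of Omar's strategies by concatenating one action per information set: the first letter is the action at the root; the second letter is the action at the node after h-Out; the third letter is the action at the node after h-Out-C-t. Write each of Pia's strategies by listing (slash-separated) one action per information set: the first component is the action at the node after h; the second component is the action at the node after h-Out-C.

Row for hCD (columns Out/p, Out/t, Out/r, In/p, In/t, In/r): (9,7) (2,1) (5,7) (7,0) (7,0) (7,0).
Every one of Omar's information sets is on the play path for some reply by Pia when Omar follows hCD.
Changing the action at any of them therefore changes at least one column, so only hCD itself gives this row.

1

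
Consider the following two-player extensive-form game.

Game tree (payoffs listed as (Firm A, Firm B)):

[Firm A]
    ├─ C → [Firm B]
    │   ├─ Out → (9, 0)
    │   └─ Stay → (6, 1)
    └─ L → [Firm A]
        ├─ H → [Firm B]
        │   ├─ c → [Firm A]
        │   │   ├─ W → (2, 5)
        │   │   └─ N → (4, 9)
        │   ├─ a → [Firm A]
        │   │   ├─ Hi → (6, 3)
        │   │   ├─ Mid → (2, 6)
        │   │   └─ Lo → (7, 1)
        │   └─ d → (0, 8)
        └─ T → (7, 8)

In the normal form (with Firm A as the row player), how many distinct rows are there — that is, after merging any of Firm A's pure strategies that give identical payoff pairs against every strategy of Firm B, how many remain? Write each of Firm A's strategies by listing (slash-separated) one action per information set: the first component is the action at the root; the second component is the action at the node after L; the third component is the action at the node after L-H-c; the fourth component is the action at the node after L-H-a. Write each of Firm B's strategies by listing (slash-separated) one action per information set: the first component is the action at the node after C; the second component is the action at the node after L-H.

Firm A has 24 pure strategies: C/H/W/Hi, C/H/W/Mid, C/H/W/Lo, C/H/N/Hi, C/H/N/Mid, C/H/N/Lo, C/T/W/Hi, C/T/W/Mid, C/T/W/Lo, C/T/N/Hi, C/T/N/Mid, C/T/N/Lo, L/H/W/Hi, L/H/W/Mid, L/H/W/Lo, L/H/N/Hi, L/H/N/Mid, L/H/N/Lo, L/T/W/Hi, L/T/W/Mid, L/T/W/Lo, L/T/N/Hi, L/T/N/Mid, L/T/N/Lo. Columns: Out/c, Out/a, Out/d, Stay/c, Stay/a, Stay/d.
{C/H/W/Hi, C/H/W/Mid, C/H/W/Lo, C/H/N/Hi, C/H/N/Mid, C/H/N/Lo, C/T/W/Hi, C/T/W/Mid, C/T/W/Lo, C/T/N/Hi, C/T/N/Mid, C/T/N/Lo} → row (9,0) (9,0) (9,0) (6,1) (6,1) (6,1)
{L/H/W/Hi} → row (2,5) (6,3) (0,8) (2,5) (6,3) (0,8)
{L/H/W/Mid} → row (2,5) (2,6) (0,8) (2,5) (2,6) (0,8)
{L/H/W/Lo} → row (2,5) (7,1) (0,8) (2,5) (7,1) (0,8)
{L/H/N/Hi} → row (4,9) (6,3) (0,8) (4,9) (6,3) (0,8)
{L/H/N/Mid} → row (4,9) (2,6) (0,8) (4,9) (2,6) (0,8)
{L/H/N/Lo} → row (4,9) (7,1) (0,8) (4,9) (7,1) (0,8)
{L/T/W/Hi, L/T/W/Mid, L/T/W/Lo, L/T/N/Hi, L/T/N/Mid, L/T/N/Lo} → row (7,8) (7,8) (7,8) (7,8) (7,8) (7,8)
That's 8 distinct rows out of 24 strategies.

8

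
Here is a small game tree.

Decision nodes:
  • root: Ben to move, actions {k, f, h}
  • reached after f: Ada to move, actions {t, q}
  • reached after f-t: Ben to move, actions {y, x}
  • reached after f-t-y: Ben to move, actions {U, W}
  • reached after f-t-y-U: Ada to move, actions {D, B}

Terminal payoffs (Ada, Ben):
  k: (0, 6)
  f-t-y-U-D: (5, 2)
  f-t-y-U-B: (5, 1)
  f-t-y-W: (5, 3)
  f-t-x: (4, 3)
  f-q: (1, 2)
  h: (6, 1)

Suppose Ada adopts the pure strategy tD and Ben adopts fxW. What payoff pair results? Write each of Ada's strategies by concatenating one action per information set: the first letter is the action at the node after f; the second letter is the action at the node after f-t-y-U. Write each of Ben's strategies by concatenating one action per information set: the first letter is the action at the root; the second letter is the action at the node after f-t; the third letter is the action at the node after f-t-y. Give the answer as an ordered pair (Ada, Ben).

Trace the play path from the root:
  Ben plays f
  Ada plays t at [f]
  Ben plays x at [f-t]
→ terminal payoff (4, 3).
(Ada's choice at the node after f-t-y-U is never reached on this path, so it doesn't affect the outcome.)

(4, 3)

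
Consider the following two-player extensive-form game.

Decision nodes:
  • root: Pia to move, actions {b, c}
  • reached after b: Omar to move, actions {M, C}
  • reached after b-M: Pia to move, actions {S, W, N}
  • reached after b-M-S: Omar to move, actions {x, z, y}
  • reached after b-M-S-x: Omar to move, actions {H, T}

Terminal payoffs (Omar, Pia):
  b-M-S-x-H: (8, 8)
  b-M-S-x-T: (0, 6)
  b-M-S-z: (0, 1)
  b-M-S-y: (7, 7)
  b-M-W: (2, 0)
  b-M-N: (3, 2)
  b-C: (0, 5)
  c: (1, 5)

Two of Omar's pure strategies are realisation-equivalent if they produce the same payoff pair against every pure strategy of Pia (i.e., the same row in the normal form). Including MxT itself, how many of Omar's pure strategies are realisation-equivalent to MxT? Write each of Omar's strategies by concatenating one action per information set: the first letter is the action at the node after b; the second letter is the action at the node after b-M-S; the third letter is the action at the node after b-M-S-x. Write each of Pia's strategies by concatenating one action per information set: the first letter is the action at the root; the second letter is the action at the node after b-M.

1

Row for MxT (columns bS, bW, bN, cS, cW, cN): (0,6) (2,0) (3,2) (1,5) (1,5) (1,5).
Every one of Omar's information sets is on the play path for some reply by Pia when Omar follows MxT.
Changing the action at any of them therefore changes at least one column, so only MxT itself gives this row.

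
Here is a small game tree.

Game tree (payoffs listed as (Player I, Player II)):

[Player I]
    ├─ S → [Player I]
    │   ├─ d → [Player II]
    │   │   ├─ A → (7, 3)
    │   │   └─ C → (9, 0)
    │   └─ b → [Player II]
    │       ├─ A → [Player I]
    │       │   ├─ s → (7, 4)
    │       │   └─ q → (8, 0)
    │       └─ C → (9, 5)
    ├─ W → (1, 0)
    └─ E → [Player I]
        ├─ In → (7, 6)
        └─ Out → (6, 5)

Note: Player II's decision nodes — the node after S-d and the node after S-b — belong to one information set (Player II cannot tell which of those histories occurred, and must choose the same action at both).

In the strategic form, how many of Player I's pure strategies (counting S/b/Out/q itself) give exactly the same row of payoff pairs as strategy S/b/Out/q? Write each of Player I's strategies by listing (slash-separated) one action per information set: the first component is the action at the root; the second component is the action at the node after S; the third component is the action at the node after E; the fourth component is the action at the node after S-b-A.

2

Row for S/b/Out/q (columns A, C): (8,0) (9,5).
Under S/b/Out/q, Player I's choice at the node after E can never be reached regardless of what Player II does, so varying those choices leaves every outcome unchanged.
Holding the reachable choices fixed and varying the unreachable one freely already gives 2 equivalent strategies.
No other strategy reproduces this row, so those 2 are the full class: S/b/In/q, S/b/Out/q.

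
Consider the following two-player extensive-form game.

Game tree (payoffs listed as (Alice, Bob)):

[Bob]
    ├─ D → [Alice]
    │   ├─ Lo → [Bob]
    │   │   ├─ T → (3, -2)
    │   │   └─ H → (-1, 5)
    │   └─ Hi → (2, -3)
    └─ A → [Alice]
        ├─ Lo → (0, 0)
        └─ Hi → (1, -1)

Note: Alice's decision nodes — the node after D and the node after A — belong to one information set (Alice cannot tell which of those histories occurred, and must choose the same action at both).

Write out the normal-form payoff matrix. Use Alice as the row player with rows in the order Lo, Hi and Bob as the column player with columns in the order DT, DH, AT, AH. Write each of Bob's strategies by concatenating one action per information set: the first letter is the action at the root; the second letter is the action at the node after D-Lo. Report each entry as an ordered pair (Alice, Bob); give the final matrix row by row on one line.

Row Lo: DT→(3,-2), DH→(-1,5), AT→(0,0), AH→(0,0)
Row Hi: DT→(2,-3), DH→(2,-3), AT→(1,-1), AH→(1,-1)

Lo: (3,-2) (-1,5) (0,0) (0,0) | Hi: (2,-3) (2,-3) (1,-1) (1,-1)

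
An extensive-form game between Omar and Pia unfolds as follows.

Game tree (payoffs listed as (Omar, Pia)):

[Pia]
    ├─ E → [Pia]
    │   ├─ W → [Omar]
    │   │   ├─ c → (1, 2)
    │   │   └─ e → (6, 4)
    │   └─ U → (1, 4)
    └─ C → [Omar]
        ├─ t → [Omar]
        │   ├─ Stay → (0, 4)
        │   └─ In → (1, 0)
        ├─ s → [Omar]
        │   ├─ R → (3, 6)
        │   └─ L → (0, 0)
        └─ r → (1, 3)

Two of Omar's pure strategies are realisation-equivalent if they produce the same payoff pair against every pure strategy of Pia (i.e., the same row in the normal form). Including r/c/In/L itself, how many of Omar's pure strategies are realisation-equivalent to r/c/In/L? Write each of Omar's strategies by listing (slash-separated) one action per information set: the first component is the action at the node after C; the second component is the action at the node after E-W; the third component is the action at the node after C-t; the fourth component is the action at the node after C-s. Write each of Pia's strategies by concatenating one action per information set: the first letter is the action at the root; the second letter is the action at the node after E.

Row for r/c/In/L (columns EW, EU, CW, CU): (1,2) (1,4) (1,3) (1,3).
Under r/c/In/L, Omar's choice at the node after C-t and at the node after C-s can never be reached regardless of what Pia does, so varying those choices leaves every outcome unchanged.
Holding the reachable choices fixed and varying the unreachable ones freely already gives 2 × 2 = 4 equivalent strategies.
No other strategy reproduces this row, so those 4 are the full class: r/c/Stay/R, r/c/Stay/L, r/c/In/R, r/c/In/L.

4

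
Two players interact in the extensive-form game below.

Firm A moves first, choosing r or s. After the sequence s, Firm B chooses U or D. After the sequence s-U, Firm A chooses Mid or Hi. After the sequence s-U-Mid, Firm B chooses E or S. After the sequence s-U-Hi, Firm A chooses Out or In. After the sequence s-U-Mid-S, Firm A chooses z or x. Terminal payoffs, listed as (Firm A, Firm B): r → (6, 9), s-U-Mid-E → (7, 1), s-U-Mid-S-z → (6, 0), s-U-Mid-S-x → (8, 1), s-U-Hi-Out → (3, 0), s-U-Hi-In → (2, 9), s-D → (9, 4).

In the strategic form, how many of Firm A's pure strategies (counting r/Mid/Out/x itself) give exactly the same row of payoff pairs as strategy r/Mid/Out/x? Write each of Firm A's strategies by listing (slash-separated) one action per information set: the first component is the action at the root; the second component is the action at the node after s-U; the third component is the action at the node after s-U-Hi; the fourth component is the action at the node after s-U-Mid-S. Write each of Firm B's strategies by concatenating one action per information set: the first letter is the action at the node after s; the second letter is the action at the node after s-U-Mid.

Row for r/Mid/Out/x (columns UE, US, DE, DS): (6,9) (6,9) (6,9) (6,9).
Under r/Mid/Out/x, Firm A's choice at the node after s-U and at the node after s-U-Hi and at the node after s-U-Mid-S can never be reached regardless of what Firm B does, so varying those choices leaves every outcome unchanged.
Holding the reachable choices fixed and varying the unreachable ones freely already gives 2 × 2 × 2 = 8 equivalent strategies.
No other strategy reproduces this row, so those 8 are the full class: r/Mid/Out/z, r/Mid/Out/x, r/Mid/In/z, r/Mid/In/x, r/Hi/Out/z, r/Hi/Out/x, r/Hi/In/z, r/Hi/In/x.

8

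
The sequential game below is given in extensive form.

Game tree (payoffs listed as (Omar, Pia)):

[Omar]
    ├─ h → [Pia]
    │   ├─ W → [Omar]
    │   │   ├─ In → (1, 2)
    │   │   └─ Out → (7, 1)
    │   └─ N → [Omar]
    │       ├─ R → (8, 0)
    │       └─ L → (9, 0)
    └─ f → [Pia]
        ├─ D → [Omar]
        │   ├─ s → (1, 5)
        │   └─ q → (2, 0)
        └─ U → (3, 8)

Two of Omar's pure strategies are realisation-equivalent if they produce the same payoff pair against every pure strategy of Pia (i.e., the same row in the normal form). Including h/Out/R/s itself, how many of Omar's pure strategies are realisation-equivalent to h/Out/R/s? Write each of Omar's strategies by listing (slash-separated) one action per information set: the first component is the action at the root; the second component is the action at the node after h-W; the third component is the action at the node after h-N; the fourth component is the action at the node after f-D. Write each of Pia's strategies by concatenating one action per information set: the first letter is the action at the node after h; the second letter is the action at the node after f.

Row for h/Out/R/s (columns WD, WU, ND, NU): (7,1) (7,1) (8,0) (8,0).
Under h/Out/R/s, Omar's choice at the node after f-D can never be reached regardless of what Pia does, so varying those choices leaves every outcome unchanged.
Holding the reachable choices fixed and varying the unreachable one freely already gives 2 equivalent strategies.
No other strategy reproduces this row, so those 2 are the full class: h/Out/R/s, h/Out/R/q.

2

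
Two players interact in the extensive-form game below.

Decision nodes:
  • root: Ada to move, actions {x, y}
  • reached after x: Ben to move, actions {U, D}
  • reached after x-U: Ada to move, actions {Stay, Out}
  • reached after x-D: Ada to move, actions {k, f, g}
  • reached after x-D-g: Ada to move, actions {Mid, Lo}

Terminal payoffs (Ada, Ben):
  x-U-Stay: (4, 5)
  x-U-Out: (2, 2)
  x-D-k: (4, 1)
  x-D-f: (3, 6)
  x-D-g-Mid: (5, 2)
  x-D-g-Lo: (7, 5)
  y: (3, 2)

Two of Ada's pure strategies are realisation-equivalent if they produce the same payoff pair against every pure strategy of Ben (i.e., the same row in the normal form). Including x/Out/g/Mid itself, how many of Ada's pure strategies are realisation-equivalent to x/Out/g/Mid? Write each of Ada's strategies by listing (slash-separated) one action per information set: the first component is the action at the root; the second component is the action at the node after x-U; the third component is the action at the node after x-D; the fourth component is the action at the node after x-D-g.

1

Row for x/Out/g/Mid (columns U, D): (2,2) (5,2).
Every one of Ada's information sets is on the play path for some reply by Ben when Ada follows x/Out/g/Mid.
Changing the action at any of them therefore changes at least one column, so only x/Out/g/Mid itself gives this row.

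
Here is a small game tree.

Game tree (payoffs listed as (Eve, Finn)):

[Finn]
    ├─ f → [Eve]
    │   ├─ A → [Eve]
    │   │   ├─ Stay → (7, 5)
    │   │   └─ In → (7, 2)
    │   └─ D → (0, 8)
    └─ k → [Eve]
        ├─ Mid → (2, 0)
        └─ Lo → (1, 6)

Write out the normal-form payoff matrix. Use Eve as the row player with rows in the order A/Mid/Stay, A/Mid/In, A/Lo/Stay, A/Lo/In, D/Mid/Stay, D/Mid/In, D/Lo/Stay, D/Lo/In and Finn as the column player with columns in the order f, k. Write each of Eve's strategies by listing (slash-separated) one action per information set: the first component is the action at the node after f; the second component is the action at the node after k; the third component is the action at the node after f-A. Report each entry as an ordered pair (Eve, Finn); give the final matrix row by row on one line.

                  f        k
A/Mid/Stay    (7,5)    (2,0)
  A/Mid/In    (7,2)    (2,0)
 A/Lo/Stay    (7,5)    (1,6)
   A/Lo/In    (7,2)    (1,6)
D/Mid/Stay    (0,8)    (2,0)
  D/Mid/In    (0,8)    (2,0)
 D/Lo/Stay    (0,8)    (1,6)
   D/Lo/In    (0,8)    (1,6)

A/Mid/Stay: (7,5) (2,0) | A/Mid/In: (7,2) (2,0) | A/Lo/Stay: (7,5) (1,6) | A/Lo/In: (7,2) (1,6) | D/Mid/Stay: (0,8) (2,0) | D/Mid/In: (0,8) (2,0) | D/Lo/Stay: (0,8) (1,6) | D/Lo/In: (0,8) (1,6)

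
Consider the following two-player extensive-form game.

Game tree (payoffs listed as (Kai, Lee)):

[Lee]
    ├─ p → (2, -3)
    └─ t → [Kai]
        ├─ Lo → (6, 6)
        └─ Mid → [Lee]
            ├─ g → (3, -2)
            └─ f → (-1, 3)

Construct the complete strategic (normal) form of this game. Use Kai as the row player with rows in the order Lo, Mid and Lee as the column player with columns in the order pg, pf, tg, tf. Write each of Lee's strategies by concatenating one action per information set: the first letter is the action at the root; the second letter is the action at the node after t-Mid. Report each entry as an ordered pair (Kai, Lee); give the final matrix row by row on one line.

Row Lo: pg→(2,-3), pf→(2,-3), tg→(6,6), tf→(6,6)
Row Mid: pg→(2,-3), pf→(2,-3), tg→(3,-2), tf→(-1,3)

Lo: (2,-3) (2,-3) (6,6) (6,6) | Mid: (2,-3) (2,-3) (3,-2) (-1,3)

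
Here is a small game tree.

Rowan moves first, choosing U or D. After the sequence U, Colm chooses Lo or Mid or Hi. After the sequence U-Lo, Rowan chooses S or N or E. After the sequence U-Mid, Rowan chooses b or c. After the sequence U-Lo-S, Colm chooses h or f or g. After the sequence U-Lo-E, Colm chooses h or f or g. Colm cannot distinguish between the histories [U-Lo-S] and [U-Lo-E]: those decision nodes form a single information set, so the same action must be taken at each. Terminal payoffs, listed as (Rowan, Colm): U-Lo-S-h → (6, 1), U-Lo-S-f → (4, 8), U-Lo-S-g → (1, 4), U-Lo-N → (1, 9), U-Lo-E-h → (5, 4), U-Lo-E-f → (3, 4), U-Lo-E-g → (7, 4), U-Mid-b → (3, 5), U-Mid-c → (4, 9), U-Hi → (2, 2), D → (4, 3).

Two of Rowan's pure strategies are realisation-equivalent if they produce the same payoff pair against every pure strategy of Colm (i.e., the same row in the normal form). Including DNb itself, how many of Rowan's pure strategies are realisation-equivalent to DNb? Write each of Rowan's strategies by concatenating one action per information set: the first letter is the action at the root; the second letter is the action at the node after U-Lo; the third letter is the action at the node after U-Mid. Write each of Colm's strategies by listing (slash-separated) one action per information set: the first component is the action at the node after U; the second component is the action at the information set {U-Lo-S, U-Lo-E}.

6

Row for DNb (columns Lo/h, Lo/f, Lo/g, Mid/h, Mid/f, Mid/g, Hi/h, Hi/f, Hi/g): (4,3) (4,3) (4,3) (4,3) (4,3) (4,3) (4,3) (4,3) (4,3).
Under DNb, Rowan's choice at the node after U-Lo and at the node after U-Mid can never be reached regardless of what Colm does, so varying those choices leaves every outcome unchanged.
Holding the reachable choices fixed and varying the unreachable ones freely already gives 3 × 2 = 6 equivalent strategies.
No other strategy reproduces this row, so those 6 are the full class: DSb, DSc, DNb, DNc, DEb, DEc.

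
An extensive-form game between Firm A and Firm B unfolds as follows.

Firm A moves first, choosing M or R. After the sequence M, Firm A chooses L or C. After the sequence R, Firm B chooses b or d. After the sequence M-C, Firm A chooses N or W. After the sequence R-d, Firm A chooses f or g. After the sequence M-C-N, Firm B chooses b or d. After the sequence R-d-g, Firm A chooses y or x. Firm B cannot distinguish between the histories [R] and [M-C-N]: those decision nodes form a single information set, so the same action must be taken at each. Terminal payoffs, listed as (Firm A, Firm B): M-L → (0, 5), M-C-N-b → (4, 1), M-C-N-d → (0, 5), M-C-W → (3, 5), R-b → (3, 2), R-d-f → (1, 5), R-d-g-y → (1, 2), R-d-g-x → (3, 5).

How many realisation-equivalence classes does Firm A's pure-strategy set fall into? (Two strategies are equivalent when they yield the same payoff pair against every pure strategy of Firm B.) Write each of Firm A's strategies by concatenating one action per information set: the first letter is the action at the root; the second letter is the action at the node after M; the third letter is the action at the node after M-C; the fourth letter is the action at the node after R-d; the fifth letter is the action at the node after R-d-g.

Firm A has 32 pure strategies: MLNfy, MLNfx, MLNgy, MLNgx, MLWfy, MLWfx, MLWgy, MLWgx, MCNfy, MCNfx, MCNgy, MCNgx, MCWfy, MCWfx, MCWgy, MCWgx, RLNfy, RLNfx, RLNgy, RLNgx, RLWfy, RLWfx, RLWgy, RLWgx, RCNfy, RCNfx, RCNgy, RCNgx, RCWfy, RCWfx, RCWgy, RCWgx. Columns: b, d.
{MLNfy, MLNfx, MLNgy, MLNgx, MLWfy, MLWfx, MLWgy, MLWgx} → row (0,5) (0,5)
{MCNfy, MCNfx, MCNgy, MCNgx} → row (4,1) (0,5)
{MCWfy, MCWfx, MCWgy, MCWgx} → row (3,5) (3,5)
{RLNfy, RLNfx, RLWfy, RLWfx, RCNfy, RCNfx, RCWfy, RCWfx} → row (3,2) (1,5)
{RLNgy, RLWgy, RCNgy, RCWgy} → row (3,2) (1,2)
{RLNgx, RLWgx, RCNgx, RCWgx} → row (3,2) (3,5)
That's 6 distinct rows out of 32 strategies.

6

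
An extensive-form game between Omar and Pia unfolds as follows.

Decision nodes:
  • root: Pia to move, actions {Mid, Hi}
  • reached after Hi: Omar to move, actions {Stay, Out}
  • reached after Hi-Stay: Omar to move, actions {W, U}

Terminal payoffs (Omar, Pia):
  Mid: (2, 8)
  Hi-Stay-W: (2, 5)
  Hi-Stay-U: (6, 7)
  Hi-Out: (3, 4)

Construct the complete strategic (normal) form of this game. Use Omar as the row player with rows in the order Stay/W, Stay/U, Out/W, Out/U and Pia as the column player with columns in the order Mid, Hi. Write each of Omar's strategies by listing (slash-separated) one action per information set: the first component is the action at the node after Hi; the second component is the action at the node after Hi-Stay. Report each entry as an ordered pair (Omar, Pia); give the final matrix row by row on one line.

Row Stay/W: Mid→(2,8), Hi→(2,5)
Row Stay/U: Mid→(2,8), Hi→(6,7)
Row Out/W: Mid→(2,8), Hi→(3,4)
Row Out/U: Mid→(2,8), Hi→(3,4)

Stay/W: (2,8) (2,5) | Stay/U: (2,8) (6,7) | Out/W: (2,8) (3,4) | Out/U: (2,8) (3,4)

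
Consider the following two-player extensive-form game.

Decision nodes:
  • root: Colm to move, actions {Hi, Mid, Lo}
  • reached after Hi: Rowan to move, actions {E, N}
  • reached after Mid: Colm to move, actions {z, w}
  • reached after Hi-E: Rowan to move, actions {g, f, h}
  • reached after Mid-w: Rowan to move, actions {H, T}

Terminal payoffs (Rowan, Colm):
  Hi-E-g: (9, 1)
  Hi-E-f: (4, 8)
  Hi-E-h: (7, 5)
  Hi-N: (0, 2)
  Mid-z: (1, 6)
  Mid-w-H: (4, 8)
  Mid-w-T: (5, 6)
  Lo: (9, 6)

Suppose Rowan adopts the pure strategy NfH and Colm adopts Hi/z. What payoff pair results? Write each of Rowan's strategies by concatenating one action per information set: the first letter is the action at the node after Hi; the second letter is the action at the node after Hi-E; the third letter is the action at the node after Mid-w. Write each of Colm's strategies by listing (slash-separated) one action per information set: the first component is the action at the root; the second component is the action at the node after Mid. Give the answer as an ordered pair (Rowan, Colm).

Trace the play path from the root:
  Colm plays Hi
  Rowan plays N at [Hi]
→ terminal payoff (0, 2).
(Rowan's choice at the node after Hi-E is never reached on this path, so it doesn't affect the outcome.)

(0, 2)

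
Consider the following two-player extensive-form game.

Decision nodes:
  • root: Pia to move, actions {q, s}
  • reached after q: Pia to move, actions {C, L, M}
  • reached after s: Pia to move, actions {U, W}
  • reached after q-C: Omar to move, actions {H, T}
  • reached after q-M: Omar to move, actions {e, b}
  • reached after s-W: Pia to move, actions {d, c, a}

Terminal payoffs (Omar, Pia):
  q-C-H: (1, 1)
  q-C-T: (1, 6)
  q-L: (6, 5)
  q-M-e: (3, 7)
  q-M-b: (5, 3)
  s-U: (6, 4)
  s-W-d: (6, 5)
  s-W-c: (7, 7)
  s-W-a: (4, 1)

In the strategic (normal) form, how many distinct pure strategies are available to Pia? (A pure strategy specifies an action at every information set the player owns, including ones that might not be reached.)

36

Pia owns the root with actions {q, s} — two choices.
Pia owns the node after q with actions {C, L, M} — three choices.
Pia owns the node after s with actions {U, W} — two choices.
Pia owns the node after s-W with actions {d, c, a} — three choices.
A pure strategy fixes one action at each information set independently, so the count is the product 2 × 3 × 2 × 3 = 36.
(For reference, Omar has 4 pure strategies, giving a 36×4 normal-form matrix.)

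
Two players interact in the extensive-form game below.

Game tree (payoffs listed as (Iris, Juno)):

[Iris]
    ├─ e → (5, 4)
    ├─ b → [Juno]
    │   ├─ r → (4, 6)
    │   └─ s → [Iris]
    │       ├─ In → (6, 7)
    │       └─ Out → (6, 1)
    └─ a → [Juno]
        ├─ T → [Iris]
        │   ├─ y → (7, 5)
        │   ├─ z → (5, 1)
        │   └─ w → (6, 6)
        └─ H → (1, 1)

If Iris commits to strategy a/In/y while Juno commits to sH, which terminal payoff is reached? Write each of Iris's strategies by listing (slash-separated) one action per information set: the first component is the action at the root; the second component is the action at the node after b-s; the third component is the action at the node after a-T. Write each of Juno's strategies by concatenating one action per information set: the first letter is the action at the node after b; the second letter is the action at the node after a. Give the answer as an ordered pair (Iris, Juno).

(1, 1)

Trace the play path from the root:
  Iris plays a
  Juno plays H at [a]
→ terminal payoff (1, 1).
(Iris's choice at the node after b-s is never reached on this path, so it doesn't affect the outcome.)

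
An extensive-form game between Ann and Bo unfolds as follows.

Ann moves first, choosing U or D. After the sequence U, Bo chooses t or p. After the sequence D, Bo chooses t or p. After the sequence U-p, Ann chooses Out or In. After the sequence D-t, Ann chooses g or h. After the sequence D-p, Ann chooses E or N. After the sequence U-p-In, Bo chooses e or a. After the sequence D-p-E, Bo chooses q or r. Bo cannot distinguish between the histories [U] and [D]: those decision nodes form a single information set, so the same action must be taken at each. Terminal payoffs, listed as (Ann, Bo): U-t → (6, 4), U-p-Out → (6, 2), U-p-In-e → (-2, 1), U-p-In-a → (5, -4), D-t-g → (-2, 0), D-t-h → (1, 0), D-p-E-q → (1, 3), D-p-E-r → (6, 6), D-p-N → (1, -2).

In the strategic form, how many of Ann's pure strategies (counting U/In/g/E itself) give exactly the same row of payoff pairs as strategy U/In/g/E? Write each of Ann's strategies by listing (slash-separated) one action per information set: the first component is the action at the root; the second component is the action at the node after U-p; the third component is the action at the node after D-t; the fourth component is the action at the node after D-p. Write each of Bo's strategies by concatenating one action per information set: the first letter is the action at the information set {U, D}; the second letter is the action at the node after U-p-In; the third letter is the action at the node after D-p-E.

4

Row for U/In/g/E (columns teq, ter, taq, tar, peq, per, paq, par): (6,4) (6,4) (6,4) (6,4) (-2,1) (-2,1) (5,-4) (5,-4).
Under U/In/g/E, Ann's choice at the node after D-t and at the node after D-p can never be reached regardless of what Bo does, so varying those choices leaves every outcome unchanged.
Holding the reachable choices fixed and varying the unreachable ones freely already gives 2 × 2 = 4 equivalent strategies.
No other strategy reproduces this row, so those 4 are the full class: U/In/g/E, U/In/g/N, U/In/h/E, U/In/h/N.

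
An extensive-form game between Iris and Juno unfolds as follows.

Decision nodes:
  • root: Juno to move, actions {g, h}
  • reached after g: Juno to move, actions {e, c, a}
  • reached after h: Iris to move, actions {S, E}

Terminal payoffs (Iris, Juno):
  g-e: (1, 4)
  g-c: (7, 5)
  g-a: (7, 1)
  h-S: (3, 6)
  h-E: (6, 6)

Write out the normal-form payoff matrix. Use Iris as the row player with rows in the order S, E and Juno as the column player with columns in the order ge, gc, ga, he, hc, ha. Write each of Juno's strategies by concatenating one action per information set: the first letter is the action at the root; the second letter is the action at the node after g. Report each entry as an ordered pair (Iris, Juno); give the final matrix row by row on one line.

S: (1,4) (7,5) (7,1) (3,6) (3,6) (3,6) | E: (1,4) (7,5) (7,1) (6,6) (6,6) (6,6)

           ge       gc       ga       he       hc       ha
   S    (1,4)    (7,5)    (7,1)    (3,6)    (3,6)    (3,6)
   E    (1,4)    (7,5)    (7,1)    (6,6)    (6,6)    (6,6)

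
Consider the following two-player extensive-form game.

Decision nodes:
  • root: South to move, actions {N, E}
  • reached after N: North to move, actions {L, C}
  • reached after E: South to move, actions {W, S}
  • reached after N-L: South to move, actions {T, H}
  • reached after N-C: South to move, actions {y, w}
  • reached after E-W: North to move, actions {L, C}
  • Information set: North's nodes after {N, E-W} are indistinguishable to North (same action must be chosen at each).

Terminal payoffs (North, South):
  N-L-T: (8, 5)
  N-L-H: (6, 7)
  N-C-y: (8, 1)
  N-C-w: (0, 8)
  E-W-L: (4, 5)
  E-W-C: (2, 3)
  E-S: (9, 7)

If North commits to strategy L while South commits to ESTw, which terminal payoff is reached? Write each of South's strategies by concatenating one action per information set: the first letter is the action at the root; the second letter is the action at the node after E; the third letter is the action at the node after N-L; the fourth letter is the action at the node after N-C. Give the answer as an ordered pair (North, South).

Trace the play path from the root:
  South plays E
  South plays S at [E]
→ terminal payoff (9, 7).
(North's choice at the information set {N, E-W} is never reached on this path, so it doesn't affect the outcome.)

(9, 7)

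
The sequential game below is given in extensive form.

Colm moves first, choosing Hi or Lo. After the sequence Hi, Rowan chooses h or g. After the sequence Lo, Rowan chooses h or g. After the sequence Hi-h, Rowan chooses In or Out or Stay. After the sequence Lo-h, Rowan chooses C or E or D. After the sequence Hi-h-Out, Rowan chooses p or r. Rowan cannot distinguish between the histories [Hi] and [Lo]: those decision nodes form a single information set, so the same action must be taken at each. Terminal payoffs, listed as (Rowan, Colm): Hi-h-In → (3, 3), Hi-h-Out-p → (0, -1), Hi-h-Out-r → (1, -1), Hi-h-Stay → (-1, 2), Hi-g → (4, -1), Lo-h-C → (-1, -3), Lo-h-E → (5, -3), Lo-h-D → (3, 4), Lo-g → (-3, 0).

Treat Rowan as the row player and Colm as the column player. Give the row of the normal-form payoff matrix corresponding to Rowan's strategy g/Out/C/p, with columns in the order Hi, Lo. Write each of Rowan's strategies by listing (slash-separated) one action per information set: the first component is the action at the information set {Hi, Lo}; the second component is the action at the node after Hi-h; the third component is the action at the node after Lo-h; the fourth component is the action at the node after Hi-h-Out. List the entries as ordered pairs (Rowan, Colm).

vs Hi: Colm plays Hi → Rowan plays g at [Hi] → (4, -1)
vs Lo: Colm plays Lo → Rowan plays g at [Lo] → (-3, 0)

(4,-1) (-3,0)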